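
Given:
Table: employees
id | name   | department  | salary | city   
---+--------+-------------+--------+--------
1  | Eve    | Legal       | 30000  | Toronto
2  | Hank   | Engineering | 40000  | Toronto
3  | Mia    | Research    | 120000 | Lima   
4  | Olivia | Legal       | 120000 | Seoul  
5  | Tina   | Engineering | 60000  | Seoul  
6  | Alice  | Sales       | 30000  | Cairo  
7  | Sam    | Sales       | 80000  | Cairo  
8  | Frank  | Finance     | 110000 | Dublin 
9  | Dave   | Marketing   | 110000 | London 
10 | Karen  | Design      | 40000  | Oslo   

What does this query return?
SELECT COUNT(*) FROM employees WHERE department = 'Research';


Counting rows where department = 'Research'
  Mia -> MATCH


1


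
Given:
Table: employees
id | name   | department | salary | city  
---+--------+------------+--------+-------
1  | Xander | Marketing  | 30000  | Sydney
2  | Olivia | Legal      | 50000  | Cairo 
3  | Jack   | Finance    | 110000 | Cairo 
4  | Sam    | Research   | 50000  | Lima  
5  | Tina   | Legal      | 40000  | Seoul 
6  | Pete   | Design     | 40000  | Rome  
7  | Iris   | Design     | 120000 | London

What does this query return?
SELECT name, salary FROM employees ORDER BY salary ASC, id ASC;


Sorting by salary ASC, then id ASC for ties

7 rows:
Xander, 30000
Tina, 40000
Pete, 40000
Olivia, 50000
Sam, 50000
Jack, 110000
Iris, 120000


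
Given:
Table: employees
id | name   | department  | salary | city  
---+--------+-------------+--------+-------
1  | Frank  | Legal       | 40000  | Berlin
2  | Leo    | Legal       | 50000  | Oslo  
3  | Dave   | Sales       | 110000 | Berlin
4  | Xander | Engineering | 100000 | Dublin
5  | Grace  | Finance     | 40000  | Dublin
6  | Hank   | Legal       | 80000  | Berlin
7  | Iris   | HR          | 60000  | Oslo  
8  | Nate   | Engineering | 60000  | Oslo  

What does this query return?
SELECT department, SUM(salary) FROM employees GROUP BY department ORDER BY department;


Summing salary within each department:
  Engineering: 100000 + 60000 = 160000
  Finance: 40000 = 40000
  HR: 60000 = 60000
  Legal: 40000 + 50000 + 80000 = 170000
  Sales: 110000 = 110000


5 groups:
Engineering, 160000
Finance, 40000
HR, 60000
Legal, 170000
Sales, 110000


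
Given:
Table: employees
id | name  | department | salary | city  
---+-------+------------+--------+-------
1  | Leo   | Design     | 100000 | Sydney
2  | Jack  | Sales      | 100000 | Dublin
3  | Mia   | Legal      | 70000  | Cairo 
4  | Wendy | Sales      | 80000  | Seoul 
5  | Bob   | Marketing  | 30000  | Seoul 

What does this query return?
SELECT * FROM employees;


SELECT * returns all 5 rows with all columns

5 rows:
1, Leo, Design, 100000, Sydney
2, Jack, Sales, 100000, Dublin
3, Mia, Legal, 70000, Cairo
4, Wendy, Sales, 80000, Seoul
5, Bob, Marketing, 30000, Seoul


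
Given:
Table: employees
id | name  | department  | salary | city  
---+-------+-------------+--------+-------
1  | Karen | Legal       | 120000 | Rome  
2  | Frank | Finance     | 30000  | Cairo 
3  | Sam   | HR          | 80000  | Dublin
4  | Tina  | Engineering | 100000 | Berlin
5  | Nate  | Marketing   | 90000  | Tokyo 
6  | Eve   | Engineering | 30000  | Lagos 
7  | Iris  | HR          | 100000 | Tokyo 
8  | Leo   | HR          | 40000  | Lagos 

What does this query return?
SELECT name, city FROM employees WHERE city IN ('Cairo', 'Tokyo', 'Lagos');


Filtering: city IN ('Cairo', 'Tokyo', 'Lagos')
Matching: 5 rows

5 rows:
Frank, Cairo
Nate, Tokyo
Eve, Lagos
Iris, Tokyo
Leo, Lagos


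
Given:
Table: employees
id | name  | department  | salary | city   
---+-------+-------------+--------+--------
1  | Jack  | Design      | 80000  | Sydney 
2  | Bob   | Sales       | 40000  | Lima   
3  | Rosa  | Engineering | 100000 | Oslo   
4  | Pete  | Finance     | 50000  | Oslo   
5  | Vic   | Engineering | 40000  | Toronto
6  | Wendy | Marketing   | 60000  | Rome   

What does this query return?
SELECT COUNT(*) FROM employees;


COUNT(*) counts all rows

6


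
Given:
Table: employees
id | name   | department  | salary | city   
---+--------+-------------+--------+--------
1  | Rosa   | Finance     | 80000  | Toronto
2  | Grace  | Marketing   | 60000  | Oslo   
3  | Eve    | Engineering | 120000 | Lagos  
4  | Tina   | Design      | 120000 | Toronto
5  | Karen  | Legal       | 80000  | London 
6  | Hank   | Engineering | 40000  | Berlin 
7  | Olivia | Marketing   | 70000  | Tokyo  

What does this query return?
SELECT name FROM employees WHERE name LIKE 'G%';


LIKE 'G%' matches names starting with 'G'
Matching: 1

1 rows:
Grace


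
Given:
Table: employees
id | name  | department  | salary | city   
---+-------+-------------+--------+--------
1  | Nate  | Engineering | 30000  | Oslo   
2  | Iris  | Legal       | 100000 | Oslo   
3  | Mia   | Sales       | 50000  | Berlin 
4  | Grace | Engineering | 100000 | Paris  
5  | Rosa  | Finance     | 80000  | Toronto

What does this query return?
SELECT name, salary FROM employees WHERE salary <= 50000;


Filtering: salary <= 50000
Matching: 2 rows

2 rows:
Nate, 30000
Mia, 50000


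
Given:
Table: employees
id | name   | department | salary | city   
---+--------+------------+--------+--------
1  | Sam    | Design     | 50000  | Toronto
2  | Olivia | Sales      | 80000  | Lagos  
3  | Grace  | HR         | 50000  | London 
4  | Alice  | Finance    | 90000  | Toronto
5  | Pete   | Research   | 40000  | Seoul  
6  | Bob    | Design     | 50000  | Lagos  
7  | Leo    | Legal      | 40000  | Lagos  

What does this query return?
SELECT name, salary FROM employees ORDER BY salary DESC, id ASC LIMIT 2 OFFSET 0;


Sort by salary DESC (id ASC tiebreak), then skip 0 and take 2
Rows 1 through 2

2 rows:
Alice, 90000
Olivia, 80000


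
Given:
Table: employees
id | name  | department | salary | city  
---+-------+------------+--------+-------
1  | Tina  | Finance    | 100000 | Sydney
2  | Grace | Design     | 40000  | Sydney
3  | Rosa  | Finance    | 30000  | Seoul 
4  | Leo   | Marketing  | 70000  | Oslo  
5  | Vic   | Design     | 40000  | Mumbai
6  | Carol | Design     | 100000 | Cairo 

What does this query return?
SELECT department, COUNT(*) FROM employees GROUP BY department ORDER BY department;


Assigning each row to its department group:
  Tina -> Finance
  Grace -> Design
  Rosa -> Finance
  Leo -> Marketing
  Vic -> Design
  Carol -> Design


3 groups:
Design, 3
Finance, 2
Marketing, 1


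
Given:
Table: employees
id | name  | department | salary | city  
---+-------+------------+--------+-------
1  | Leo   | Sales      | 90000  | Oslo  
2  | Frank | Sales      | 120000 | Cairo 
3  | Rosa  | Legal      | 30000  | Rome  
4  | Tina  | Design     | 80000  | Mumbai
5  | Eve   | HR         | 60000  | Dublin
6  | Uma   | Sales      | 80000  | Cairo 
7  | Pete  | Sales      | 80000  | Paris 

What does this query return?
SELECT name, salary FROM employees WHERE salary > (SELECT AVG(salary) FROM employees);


Subquery: AVG(salary) = 77142.86
Filtering: salary > 77142.86
  Leo (90000) -> MATCH
  Frank (120000) -> MATCH
  Tina (80000) -> MATCH
  Uma (80000) -> MATCH
  Pete (80000) -> MATCH


5 rows:
Leo, 90000
Frank, 120000
Tina, 80000
Uma, 80000
Pete, 80000


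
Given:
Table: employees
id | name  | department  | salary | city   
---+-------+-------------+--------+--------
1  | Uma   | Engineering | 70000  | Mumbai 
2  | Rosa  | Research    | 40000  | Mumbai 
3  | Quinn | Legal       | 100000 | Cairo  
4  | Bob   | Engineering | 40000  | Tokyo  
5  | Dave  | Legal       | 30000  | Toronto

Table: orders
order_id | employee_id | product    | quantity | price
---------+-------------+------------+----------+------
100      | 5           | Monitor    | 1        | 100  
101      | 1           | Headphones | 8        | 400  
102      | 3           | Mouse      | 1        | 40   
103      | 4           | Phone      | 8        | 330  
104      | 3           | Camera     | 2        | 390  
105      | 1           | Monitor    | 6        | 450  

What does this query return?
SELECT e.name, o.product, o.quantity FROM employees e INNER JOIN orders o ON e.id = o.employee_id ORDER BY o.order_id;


Joining employees.id = orders.employee_id:
  employee Dave (id=5) -> order Monitor
  employee Uma (id=1) -> order Headphones
  employee Quinn (id=3) -> order Mouse
  employee Bob (id=4) -> order Phone
  employee Quinn (id=3) -> order Camera
  employee Uma (id=1) -> order Monitor


6 rows:
Dave, Monitor, 1
Uma, Headphones, 8
Quinn, Mouse, 1
Bob, Phone, 8
Quinn, Camera, 2
Uma, Monitor, 6


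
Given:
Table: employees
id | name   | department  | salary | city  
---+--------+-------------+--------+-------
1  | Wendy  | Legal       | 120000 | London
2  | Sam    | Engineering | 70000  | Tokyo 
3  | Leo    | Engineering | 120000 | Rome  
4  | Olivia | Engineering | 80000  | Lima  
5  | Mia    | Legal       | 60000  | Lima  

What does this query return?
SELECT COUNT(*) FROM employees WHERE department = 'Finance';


Counting rows where department = 'Finance'


0


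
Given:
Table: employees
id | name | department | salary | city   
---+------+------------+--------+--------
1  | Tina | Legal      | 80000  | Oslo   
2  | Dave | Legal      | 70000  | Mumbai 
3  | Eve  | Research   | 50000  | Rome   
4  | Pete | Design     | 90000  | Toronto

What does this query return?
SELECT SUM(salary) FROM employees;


SUM(salary) = 80000 + 70000 + 50000 + 90000 = 290000

290000


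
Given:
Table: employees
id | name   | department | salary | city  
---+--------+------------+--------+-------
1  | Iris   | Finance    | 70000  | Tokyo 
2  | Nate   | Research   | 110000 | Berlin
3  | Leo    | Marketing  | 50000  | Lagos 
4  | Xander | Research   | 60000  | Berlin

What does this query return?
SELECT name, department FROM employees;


Projecting columns: name, department

4 rows:
Iris, Finance
Nate, Research
Leo, Marketing
Xander, Research


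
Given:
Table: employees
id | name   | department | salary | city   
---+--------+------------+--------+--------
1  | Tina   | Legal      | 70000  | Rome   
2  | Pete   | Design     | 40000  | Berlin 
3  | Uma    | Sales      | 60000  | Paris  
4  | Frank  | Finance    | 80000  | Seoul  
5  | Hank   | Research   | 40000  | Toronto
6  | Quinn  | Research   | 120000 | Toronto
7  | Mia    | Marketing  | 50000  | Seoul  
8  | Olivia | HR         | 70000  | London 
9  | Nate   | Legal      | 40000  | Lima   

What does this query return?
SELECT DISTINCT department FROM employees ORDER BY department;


All 'department' values (row order): Legal, Design, Sales, Finance, Research, Research, Marketing, HR, Legal
Removing duplicates leaves 7 unique value(s).

7 values:
Design
Finance
HR
Legal
Marketing
Research
Sales


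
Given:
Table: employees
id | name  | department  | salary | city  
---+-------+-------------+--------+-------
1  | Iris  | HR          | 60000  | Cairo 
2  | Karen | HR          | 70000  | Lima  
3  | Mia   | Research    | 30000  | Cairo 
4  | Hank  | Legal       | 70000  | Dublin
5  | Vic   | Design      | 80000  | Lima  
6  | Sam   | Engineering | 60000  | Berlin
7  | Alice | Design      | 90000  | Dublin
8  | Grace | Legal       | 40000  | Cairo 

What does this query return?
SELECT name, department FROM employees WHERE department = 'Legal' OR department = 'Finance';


Filtering: department = 'Legal' OR 'Finance'
Matching: 2 rows

2 rows:
Hank, Legal
Grace, Legal


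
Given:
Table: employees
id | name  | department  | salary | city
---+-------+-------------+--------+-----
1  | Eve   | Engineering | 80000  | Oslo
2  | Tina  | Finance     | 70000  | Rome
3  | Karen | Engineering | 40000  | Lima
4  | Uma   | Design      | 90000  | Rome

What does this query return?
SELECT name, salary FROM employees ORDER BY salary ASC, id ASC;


Sorting by salary ASC, then id ASC for ties

4 rows:
Karen, 40000
Tina, 70000
Eve, 80000
Uma, 90000


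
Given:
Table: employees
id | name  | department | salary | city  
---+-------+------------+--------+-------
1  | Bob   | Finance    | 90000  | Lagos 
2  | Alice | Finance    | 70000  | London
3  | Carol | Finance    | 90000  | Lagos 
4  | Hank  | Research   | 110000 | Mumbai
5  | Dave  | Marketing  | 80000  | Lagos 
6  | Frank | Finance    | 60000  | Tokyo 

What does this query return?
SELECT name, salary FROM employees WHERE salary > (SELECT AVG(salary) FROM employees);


Subquery: AVG(salary) = 83333.33
Filtering: salary > 83333.33
  Bob (90000) -> MATCH
  Carol (90000) -> MATCH
  Hank (110000) -> MATCH


3 rows:
Bob, 90000
Carol, 90000
Hank, 110000


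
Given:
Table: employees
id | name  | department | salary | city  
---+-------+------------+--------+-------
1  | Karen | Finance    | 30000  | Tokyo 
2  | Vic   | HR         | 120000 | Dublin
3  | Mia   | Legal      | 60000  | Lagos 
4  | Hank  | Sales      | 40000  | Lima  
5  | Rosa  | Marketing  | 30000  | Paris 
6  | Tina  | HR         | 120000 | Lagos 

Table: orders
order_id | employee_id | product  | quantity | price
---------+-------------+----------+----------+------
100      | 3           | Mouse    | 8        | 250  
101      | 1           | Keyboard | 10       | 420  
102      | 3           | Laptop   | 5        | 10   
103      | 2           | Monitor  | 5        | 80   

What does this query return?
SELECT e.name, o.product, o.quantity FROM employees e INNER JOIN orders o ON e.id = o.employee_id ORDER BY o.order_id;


Joining employees.id = orders.employee_id:
  employee Mia (id=3) -> order Mouse
  employee Karen (id=1) -> order Keyboard
  employee Mia (id=3) -> order Laptop
  employee Vic (id=2) -> order Monitor


4 rows:
Mia, Mouse, 8
Karen, Keyboard, 10
Mia, Laptop, 5
Vic, Monitor, 5


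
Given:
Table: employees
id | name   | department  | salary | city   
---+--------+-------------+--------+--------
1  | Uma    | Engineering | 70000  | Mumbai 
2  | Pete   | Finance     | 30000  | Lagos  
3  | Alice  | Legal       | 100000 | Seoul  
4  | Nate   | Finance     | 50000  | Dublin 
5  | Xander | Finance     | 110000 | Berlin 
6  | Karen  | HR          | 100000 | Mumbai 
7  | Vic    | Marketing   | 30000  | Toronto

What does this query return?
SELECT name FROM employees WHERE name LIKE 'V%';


LIKE 'V%' matches names starting with 'V'
Matching: 1

1 rows:
Vic


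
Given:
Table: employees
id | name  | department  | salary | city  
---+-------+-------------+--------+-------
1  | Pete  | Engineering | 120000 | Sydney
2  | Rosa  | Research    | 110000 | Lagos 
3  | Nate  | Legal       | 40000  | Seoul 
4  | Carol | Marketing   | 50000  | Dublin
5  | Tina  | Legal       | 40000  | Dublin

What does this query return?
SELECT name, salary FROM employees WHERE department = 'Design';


Filtering: department = 'Design'
Matching rows: 0

Empty result set (0 rows)


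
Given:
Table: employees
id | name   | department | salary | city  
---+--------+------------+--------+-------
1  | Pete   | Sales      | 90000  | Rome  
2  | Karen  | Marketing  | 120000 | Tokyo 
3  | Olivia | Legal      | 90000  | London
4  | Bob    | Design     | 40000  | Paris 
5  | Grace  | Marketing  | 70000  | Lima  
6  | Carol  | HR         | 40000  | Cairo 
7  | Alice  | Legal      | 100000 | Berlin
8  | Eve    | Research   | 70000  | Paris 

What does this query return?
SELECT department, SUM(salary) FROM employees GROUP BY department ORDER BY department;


Summing salary within each department:
  Design: 40000 = 40000
  HR: 40000 = 40000
  Legal: 90000 + 100000 = 190000
  Marketing: 120000 + 70000 = 190000
  Research: 70000 = 70000
  Sales: 90000 = 90000


6 groups:
Design, 40000
HR, 40000
Legal, 190000
Marketing, 190000
Research, 70000
Sales, 90000


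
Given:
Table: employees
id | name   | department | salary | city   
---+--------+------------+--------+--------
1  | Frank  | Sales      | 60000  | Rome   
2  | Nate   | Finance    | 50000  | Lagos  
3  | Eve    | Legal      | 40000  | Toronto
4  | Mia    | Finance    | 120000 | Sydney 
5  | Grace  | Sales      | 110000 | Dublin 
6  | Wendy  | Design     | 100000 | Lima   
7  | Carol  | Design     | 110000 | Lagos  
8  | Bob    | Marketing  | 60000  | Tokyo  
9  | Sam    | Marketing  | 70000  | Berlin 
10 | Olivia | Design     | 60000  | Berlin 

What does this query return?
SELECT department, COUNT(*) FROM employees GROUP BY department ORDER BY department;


Assigning each row to its department group:
  Frank -> Sales
  Nate -> Finance
  Eve -> Legal
  Mia -> Finance
  Grace -> Sales
  Wendy -> Design
  Carol -> Design
  Bob -> Marketing
  Sam -> Marketing
  Olivia -> Design


5 groups:
Design, 3
Finance, 2
Legal, 1
Marketing, 2
Sales, 2


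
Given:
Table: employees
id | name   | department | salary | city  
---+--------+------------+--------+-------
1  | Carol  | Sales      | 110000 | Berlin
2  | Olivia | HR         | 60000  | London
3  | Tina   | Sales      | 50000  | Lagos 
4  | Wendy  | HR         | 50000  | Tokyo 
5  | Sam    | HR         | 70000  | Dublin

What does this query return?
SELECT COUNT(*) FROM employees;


COUNT(*) counts all rows

5


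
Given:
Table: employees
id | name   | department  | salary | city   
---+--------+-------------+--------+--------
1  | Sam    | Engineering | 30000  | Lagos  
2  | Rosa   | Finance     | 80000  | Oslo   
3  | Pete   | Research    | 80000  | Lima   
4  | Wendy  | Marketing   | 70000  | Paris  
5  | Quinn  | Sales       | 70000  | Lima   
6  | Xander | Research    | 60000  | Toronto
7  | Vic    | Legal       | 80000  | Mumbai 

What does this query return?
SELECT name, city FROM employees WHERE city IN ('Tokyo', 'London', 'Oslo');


Filtering: city IN ('Tokyo', 'London', 'Oslo')
Matching: 1 rows

1 rows:
Rosa, Oslo


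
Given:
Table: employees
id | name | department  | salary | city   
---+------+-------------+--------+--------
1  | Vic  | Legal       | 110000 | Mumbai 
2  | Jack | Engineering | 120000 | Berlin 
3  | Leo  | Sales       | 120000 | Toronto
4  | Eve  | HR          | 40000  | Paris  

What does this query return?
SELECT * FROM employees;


SELECT * returns all 4 rows with all columns

4 rows:
1, Vic, Legal, 110000, Mumbai
2, Jack, Engineering, 120000, Berlin
3, Leo, Sales, 120000, Toronto
4, Eve, HR, 40000, Paris


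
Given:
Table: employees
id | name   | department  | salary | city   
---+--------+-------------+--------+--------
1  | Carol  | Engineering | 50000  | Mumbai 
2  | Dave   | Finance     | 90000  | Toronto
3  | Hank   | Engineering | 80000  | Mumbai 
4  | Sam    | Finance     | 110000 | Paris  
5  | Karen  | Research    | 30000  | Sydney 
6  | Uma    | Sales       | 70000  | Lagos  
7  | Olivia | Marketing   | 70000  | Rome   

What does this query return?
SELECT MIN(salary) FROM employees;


Salaries: 50000, 90000, 80000, 110000, 30000, 70000, 70000
MIN = 30000

30000


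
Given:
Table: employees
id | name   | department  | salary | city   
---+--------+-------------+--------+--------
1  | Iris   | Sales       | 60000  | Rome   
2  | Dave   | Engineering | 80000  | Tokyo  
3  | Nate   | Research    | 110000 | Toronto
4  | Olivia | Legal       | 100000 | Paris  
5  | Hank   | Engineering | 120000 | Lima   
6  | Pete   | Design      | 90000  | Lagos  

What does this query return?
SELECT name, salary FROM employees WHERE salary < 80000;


Filtering: salary < 80000
Matching: 1 rows

1 rows:
Iris, 60000


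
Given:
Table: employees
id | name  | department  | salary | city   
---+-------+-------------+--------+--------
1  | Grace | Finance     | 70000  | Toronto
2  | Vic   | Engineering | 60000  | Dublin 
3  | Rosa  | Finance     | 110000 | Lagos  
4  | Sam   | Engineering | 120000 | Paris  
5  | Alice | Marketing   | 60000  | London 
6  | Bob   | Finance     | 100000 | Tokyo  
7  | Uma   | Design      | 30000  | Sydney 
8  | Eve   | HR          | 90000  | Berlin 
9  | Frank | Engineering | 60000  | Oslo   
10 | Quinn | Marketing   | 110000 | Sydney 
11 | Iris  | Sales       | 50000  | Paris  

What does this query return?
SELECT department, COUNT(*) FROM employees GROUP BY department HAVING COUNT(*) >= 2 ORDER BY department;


Groups with count >= 2:
  Engineering: 3 -> PASS
  Finance: 3 -> PASS
  Marketing: 2 -> PASS
  Design: 1 -> filtered out
  HR: 1 -> filtered out
  Sales: 1 -> filtered out


3 groups:
Engineering, 3
Finance, 3
Marketing, 2


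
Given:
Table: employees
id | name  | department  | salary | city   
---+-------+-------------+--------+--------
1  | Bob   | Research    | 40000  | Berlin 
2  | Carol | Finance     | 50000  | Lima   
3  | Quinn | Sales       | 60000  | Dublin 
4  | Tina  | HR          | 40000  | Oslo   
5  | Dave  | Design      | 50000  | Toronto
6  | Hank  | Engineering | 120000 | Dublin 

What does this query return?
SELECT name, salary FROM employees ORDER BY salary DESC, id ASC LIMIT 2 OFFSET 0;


Sort by salary DESC (id ASC tiebreak), then skip 0 and take 2
Rows 1 through 2

2 rows:
Hank, 120000
Quinn, 60000


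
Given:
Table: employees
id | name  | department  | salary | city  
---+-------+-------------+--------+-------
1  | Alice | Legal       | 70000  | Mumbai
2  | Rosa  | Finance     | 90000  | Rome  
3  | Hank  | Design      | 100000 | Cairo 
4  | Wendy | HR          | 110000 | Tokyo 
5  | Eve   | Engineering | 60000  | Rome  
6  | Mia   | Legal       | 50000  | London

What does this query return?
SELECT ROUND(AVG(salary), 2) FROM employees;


SUM(salary) = 480000
COUNT = 6
ROUND(AVG, 2) = ROUND(480000 / 6, 2) = 80000.0

80000.0


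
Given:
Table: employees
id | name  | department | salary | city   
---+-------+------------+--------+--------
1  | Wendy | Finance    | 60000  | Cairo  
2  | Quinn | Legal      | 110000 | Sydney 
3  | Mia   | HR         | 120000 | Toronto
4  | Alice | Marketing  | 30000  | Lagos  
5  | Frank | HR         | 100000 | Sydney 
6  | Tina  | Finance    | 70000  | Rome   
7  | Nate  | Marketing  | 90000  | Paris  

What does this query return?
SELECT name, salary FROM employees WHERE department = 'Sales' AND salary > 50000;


Filtering: department = 'Sales' AND salary > 50000
Matching: 0 rows

Empty result set (0 rows)


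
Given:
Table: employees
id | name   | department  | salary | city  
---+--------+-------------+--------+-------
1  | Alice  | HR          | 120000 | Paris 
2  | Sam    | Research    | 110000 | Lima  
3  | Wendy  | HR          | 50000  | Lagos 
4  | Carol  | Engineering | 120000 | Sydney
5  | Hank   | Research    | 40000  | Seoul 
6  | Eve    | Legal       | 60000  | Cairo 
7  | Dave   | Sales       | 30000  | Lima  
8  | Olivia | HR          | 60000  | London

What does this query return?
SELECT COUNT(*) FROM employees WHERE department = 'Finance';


Counting rows where department = 'Finance'


0


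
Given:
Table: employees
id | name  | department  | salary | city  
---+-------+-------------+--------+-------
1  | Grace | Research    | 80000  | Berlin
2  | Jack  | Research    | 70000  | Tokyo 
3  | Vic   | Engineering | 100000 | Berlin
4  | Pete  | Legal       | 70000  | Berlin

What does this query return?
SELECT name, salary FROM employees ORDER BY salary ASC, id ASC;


Sorting by salary ASC, then id ASC for ties

4 rows:
Jack, 70000
Pete, 70000
Grace, 80000
Vic, 100000


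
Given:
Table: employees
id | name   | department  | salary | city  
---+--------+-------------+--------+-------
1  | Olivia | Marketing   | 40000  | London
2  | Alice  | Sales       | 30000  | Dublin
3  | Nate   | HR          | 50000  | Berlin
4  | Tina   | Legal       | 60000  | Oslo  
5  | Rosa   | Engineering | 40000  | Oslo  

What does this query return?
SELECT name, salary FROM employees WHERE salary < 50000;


Filtering: salary < 50000
Matching: 3 rows

3 rows:
Olivia, 40000
Alice, 30000
Rosa, 40000


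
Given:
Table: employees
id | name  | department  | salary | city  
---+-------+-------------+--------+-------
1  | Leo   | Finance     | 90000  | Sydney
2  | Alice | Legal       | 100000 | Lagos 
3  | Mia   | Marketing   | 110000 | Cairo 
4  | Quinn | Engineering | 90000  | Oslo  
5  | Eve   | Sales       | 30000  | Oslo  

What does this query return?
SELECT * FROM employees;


SELECT * returns all 5 rows with all columns

5 rows:
1, Leo, Finance, 90000, Sydney
2, Alice, Legal, 100000, Lagos
3, Mia, Marketing, 110000, Cairo
4, Quinn, Engineering, 90000, Oslo
5, Eve, Sales, 30000, Oslo


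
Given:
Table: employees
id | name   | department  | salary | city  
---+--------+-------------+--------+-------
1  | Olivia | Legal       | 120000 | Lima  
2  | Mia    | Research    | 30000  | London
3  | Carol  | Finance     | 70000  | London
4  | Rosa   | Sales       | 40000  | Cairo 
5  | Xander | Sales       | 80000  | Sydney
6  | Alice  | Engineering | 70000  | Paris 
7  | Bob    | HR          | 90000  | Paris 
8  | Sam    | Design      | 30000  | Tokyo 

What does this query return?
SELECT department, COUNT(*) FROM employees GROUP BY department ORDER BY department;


Assigning each row to its department group:
  Olivia -> Legal
  Mia -> Research
  Carol -> Finance
  Rosa -> Sales
  Xander -> Sales
  Alice -> Engineering
  Bob -> HR
  Sam -> Design


7 groups:
Design, 1
Engineering, 1
Finance, 1
HR, 1
Legal, 1
Research, 1
Sales, 2


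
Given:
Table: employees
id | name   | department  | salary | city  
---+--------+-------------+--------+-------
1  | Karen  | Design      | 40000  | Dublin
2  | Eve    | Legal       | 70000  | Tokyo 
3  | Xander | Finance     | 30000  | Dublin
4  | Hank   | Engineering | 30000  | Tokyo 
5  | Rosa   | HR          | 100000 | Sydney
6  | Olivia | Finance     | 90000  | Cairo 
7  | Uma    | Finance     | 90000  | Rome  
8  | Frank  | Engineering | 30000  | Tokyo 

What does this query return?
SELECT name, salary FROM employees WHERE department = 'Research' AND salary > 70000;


Filtering: department = 'Research' AND salary > 70000
Matching: 0 rows

Empty result set (0 rows)


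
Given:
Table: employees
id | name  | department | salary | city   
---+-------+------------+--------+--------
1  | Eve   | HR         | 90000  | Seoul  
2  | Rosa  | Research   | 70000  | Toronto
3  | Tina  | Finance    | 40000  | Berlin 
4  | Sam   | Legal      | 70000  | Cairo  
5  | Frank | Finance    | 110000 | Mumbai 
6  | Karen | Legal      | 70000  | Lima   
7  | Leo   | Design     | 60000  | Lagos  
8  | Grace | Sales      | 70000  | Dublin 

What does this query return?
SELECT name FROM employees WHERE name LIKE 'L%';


LIKE 'L%' matches names starting with 'L'
Matching: 1

1 rows:
Leo


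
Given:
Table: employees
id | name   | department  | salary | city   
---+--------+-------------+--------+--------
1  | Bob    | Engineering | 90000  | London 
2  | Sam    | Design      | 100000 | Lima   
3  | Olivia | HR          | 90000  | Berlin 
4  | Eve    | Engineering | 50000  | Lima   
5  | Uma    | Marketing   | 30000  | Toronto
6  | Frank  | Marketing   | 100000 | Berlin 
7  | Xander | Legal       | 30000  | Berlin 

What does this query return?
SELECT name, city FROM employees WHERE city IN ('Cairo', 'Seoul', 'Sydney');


Filtering: city IN ('Cairo', 'Seoul', 'Sydney')
Matching: 0 rows

Empty result set (0 rows)


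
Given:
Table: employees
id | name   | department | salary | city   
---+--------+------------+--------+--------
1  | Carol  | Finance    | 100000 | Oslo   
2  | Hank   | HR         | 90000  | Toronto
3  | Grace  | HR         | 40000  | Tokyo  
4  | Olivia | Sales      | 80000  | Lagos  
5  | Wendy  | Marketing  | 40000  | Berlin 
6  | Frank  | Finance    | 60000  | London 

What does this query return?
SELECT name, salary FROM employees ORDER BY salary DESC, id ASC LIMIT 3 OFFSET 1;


Sort by salary DESC (id ASC tiebreak), then skip 1 and take 3
Rows 2 through 4

3 rows:
Hank, 90000
Olivia, 80000
Frank, 60000


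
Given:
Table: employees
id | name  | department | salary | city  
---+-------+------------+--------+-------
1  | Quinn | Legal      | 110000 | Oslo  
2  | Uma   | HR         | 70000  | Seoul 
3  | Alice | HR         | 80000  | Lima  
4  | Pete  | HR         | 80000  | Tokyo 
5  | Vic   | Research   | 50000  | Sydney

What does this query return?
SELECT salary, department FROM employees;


Projecting columns: salary, department

5 rows:
110000, Legal
70000, HR
80000, HR
80000, HR
50000, Research


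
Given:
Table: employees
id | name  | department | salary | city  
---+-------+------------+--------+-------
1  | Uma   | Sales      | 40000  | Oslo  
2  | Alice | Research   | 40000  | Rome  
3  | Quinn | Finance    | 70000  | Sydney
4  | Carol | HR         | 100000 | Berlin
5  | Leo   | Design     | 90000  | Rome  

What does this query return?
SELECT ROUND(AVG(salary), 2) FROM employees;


SUM(salary) = 340000
COUNT = 5
ROUND(AVG, 2) = ROUND(340000 / 5, 2) = 68000.0

68000.0


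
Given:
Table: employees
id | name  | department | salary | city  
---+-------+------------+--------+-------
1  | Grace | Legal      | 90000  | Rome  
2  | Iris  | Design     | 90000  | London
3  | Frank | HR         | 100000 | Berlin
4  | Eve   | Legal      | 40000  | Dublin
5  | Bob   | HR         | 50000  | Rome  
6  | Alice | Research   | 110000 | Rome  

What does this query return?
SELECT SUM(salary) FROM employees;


SUM(salary) = 90000 + 90000 + 100000 + 40000 + 50000 + 110000 = 480000

480000


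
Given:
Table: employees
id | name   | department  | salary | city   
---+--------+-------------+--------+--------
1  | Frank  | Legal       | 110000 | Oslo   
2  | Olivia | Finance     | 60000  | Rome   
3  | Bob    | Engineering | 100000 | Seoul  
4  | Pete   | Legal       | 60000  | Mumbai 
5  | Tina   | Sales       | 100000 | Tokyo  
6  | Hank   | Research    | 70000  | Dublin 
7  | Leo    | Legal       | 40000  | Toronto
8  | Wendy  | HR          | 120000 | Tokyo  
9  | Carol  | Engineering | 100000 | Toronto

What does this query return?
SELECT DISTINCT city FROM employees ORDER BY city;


All 'city' values (row order): Oslo, Rome, Seoul, Mumbai, Tokyo, Dublin, Toronto, Tokyo, Toronto
Removing duplicates leaves 7 unique value(s).

7 values:
Dublin
Mumbai
Oslo
Rome
Seoul
Tokyo
Toronto


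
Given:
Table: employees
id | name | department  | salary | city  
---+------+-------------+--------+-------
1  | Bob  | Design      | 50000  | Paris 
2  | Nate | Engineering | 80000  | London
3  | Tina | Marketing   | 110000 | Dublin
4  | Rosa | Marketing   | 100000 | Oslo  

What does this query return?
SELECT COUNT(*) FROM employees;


COUNT(*) counts all rows

4


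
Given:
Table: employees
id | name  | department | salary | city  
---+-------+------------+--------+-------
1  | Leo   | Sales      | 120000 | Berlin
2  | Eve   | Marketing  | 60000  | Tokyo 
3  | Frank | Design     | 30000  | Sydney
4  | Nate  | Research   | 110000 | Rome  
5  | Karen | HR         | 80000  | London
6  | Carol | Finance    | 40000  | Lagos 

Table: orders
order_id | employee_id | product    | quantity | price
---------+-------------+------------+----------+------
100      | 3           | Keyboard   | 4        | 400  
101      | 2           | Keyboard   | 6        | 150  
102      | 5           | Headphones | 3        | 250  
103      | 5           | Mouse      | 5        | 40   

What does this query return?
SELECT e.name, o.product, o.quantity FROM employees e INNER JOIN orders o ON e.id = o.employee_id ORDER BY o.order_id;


Joining employees.id = orders.employee_id:
  employee Frank (id=3) -> order Keyboard
  employee Eve (id=2) -> order Keyboard
  employee Karen (id=5) -> order Headphones
  employee Karen (id=5) -> order Mouse


4 rows:
Frank, Keyboard, 4
Eve, Keyboard, 6
Karen, Headphones, 3
Karen, Mouse, 5


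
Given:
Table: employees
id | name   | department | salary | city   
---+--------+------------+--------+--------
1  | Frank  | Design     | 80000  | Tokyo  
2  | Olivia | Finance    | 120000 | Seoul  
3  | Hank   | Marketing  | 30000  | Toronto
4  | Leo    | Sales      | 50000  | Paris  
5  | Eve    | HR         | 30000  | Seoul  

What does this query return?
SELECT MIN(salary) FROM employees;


Salaries: 80000, 120000, 30000, 50000, 30000
MIN = 30000

30000


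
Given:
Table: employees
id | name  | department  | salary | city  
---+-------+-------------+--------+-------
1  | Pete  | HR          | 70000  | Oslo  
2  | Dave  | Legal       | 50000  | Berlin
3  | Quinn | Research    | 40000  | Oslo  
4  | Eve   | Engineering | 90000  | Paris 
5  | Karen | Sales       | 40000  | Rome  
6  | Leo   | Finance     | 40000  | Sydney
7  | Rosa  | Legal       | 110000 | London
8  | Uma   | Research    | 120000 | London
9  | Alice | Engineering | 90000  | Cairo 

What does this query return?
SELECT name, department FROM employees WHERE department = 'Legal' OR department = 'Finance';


Filtering: department = 'Legal' OR 'Finance'
Matching: 3 rows

3 rows:
Dave, Legal
Leo, Finance
Rosa, Legal


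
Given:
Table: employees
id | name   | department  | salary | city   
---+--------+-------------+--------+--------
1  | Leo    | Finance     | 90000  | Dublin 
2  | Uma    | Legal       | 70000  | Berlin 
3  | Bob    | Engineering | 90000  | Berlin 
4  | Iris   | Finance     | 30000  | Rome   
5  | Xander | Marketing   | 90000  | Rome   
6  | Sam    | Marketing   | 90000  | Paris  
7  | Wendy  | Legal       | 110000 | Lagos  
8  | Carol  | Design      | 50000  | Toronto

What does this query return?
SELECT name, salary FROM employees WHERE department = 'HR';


Filtering: department = 'HR'
Matching rows: 0

Empty result set (0 rows)


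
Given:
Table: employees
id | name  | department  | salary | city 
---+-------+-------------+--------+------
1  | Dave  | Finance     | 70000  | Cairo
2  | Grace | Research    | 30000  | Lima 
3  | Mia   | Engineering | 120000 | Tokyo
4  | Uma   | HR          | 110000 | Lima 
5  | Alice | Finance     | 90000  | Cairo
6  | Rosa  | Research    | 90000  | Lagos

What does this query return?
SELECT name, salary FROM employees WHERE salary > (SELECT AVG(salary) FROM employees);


Subquery: AVG(salary) = 85000.0
Filtering: salary > 85000.0
  Mia (120000) -> MATCH
  Uma (110000) -> MATCH
  Alice (90000) -> MATCH
  Rosa (90000) -> MATCH


4 rows:
Mia, 120000
Uma, 110000
Alice, 90000
Rosa, 90000


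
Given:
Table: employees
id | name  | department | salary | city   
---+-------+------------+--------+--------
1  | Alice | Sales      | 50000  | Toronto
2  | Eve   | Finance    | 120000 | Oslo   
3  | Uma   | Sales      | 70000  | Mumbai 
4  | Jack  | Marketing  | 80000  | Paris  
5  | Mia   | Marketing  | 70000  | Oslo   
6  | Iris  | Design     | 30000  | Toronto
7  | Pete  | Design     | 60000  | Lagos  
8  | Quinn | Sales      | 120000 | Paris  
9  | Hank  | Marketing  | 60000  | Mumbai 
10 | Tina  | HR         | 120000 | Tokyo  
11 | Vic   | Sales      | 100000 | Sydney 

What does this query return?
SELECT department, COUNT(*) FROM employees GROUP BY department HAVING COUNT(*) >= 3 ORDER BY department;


Groups with count >= 3:
  Marketing: 3 -> PASS
  Sales: 4 -> PASS
  Design: 2 -> filtered out
  Finance: 1 -> filtered out
  HR: 1 -> filtered out


2 groups:
Marketing, 3
Sales, 4


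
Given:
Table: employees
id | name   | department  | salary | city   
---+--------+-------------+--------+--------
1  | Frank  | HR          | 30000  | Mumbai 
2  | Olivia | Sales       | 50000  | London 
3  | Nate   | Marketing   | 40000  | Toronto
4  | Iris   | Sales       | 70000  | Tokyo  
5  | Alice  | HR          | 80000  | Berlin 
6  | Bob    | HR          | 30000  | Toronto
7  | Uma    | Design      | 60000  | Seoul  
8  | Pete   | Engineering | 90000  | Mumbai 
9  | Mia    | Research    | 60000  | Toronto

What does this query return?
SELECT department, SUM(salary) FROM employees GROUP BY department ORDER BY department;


Summing salary within each department:
  Design: 60000 = 60000
  Engineering: 90000 = 90000
  HR: 30000 + 80000 + 30000 = 140000
  Marketing: 40000 = 40000
  Research: 60000 = 60000
  Sales: 50000 + 70000 = 120000


6 groups:
Design, 60000
Engineering, 90000
HR, 140000
Marketing, 40000
Research, 60000
Sales, 120000


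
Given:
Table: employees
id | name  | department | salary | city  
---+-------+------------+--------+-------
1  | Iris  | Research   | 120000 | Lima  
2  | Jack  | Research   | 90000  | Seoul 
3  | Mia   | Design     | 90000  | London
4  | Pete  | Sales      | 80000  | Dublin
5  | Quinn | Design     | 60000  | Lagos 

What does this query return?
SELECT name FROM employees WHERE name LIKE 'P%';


LIKE 'P%' matches names starting with 'P'
Matching: 1

1 rows:
Pete


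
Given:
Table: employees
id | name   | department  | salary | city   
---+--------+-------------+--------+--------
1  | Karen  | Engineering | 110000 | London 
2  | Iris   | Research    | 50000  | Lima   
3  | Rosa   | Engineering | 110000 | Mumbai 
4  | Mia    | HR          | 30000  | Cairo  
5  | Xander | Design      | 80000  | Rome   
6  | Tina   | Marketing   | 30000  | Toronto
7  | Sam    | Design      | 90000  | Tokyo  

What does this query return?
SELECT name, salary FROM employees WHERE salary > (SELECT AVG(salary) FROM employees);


Subquery: AVG(salary) = 71428.57
Filtering: salary > 71428.57
  Karen (110000) -> MATCH
  Rosa (110000) -> MATCH
  Xander (80000) -> MATCH
  Sam (90000) -> MATCH


4 rows:
Karen, 110000
Rosa, 110000
Xander, 80000
Sam, 90000


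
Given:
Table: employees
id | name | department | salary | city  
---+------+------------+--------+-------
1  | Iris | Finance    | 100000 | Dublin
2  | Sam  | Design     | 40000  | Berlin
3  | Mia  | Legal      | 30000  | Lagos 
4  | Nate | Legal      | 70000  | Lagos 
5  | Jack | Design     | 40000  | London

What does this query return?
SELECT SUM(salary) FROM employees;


SUM(salary) = 100000 + 40000 + 30000 + 70000 + 40000 = 280000

280000


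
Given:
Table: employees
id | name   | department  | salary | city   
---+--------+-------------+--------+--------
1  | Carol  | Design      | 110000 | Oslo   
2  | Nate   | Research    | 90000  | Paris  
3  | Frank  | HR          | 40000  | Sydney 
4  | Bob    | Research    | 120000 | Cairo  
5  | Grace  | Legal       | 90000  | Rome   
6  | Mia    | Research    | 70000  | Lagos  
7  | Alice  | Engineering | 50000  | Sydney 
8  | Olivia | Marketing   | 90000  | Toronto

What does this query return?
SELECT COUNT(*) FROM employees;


COUNT(*) counts all rows

8


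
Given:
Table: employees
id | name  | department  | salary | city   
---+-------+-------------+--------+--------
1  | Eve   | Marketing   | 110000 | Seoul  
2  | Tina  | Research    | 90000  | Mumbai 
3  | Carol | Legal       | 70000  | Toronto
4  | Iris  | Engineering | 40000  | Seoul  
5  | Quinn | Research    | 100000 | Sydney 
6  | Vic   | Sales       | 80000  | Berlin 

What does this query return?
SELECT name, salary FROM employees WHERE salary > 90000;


Filtering: salary > 90000
Matching: 2 rows

2 rows:
Eve, 110000
Quinn, 100000


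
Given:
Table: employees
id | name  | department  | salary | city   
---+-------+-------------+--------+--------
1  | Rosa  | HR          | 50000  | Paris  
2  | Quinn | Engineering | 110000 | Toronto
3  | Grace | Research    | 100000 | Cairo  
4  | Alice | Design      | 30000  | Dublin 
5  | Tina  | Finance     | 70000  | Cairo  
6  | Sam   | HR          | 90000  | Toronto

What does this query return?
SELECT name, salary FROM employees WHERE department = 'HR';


Filtering: department = 'HR'
Matching rows: 2

2 rows:
Rosa, 50000
Sam, 90000


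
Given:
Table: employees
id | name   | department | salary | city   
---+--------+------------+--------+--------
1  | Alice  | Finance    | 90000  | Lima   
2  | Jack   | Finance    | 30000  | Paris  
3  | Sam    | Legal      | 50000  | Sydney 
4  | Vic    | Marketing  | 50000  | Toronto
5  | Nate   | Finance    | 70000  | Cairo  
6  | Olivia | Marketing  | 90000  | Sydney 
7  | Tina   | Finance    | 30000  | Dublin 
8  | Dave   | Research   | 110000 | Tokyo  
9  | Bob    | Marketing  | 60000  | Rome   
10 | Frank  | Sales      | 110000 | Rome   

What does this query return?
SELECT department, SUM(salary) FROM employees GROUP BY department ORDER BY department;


Summing salary within each department:
  Finance: 90000 + 30000 + 70000 + 30000 = 220000
  Legal: 50000 = 50000
  Marketing: 50000 + 90000 + 60000 = 200000
  Research: 110000 = 110000
  Sales: 110000 = 110000


5 groups:
Finance, 220000
Legal, 50000
Marketing, 200000
Research, 110000
Sales, 110000
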